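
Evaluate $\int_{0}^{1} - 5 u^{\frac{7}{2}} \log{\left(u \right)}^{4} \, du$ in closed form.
$- \frac{1280}{19683}$

Consider the simpler parametrised integral
$$J(a) = \int_{0}^{1} - 5 u^{a} \, du = - \frac{5}{a + 1}.$$

Differentiating under the integral sign brings down a factor of $\ln u$:
$$\frac{dJ}{da} = \int_{0}^{1} - 5 u^{a} \log{\left(u \right)} \, du = \frac{5}{\left(a + 1\right)^{2}}.$$

Repeating $4$ times in total — each differentiation brings down another $\ln u$ — gives
$$\frac{d^{4}J}{da^{4}} = \int_{0}^{1} - 5 u^{a} \log{\left(u \right)}^{4} \, du = - \frac{120}{\left(a + 1\right)^{5}},$$
and the integrand here is exactly the target integrand, so $I = - \frac{120}{\left(a + 1\right)^{5}}$.

Setting $a = \frac{7}{2}$:
$$I = - \frac{1280}{19683}.$$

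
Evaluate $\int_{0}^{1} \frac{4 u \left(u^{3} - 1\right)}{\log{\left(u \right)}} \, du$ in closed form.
$\log{\left(\frac{625}{16} \right)}$

Consider the one-parameter family: let $I(a) = \int_{0}^{1} \frac{4 \left(u^{4} - u^{a}\right)}{\log{\left(u \right)}} \, du$.

Since $\dfrac{\partial}{\partial a}\,u^{a} = u^{a} \ln u$, the $\ln u$ in the denominator cancels and
$$\frac{dI}{da} = \int_{0}^{1} -4 u^{a} \, du = -4 \left[\frac{u^{a+1}}{a+1}\right]_0^1 = - \frac{4}{a + 1}.$$

Integrating with respect to $a$ gives $I(a) = \log{\left(\frac{625}{\left(a + 1\right)^{4}} \right)} + C$.

At $a = 4$ the integrand is identically $0$, so $I(4) = 0$. The closed form gives $0$, hence $C = 0$.

Setting $a = 1$:
$$I = \log{\left(\frac{625}{16} \right)}.$$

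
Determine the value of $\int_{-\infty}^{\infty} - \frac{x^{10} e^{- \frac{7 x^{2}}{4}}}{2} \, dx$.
$- \frac{4320 \sqrt{7} \sqrt{\pi}}{16807}$

Start from the elementary integral
$$J(a) = \int_{-\infty}^{\infty} - \frac{e^{- a x^{2}}}{2} \, dx = - \frac{\sqrt{\pi}}{2 \sqrt{a}}.$$

Differentiating under the integral sign brings down a factor of $(-x^2)$:
$$\frac{dJ}{da} = \int_{-\infty}^{\infty} \frac{x^{2} e^{- a x^{2}}}{2} \, dx = \frac{\sqrt{\pi}}{4 a^{\frac{3}{2}}}.$$

Repeating $5$ times in total — each differentiation brings down another $(-x^2)$ — gives
$$\frac{d^{5}J}{da^{5}} = \int_{-\infty}^{\infty} \frac{x^{10} e^{- a x^{2}}}{2} \, dx = \frac{945 \sqrt{\pi}}{64 a^{\frac{11}{2}}},$$
and the integrand here is $(-1)^{5}$ times the target integrand, so $I = (-1)^{5}\,\frac{d^{5}J}{da^{5}} = - \frac{945 \sqrt{\pi}}{64 a^{\frac{11}{2}}}$.

Setting $a = \frac{7}{4}$:
$$I = - \frac{4320 \sqrt{7} \sqrt{\pi}}{16807}.$$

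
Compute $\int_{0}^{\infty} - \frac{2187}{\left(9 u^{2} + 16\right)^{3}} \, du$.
$- \frac{2187 \pi}{16384}$

Recall the elementary integral
$$J(a) = \int_{0}^{\infty} - \frac{3}{a^{2} + u^{2}} \, du = - \frac{3 \pi}{2 a}.$$

Differentiating under the integral sign with respect to $a$,
$$\frac{dJ}{da} = \int_{0}^{\infty} \frac{6 a}{\left(a^{2} + u^{2}\right)^{2}} \, du = \frac{3 \pi}{2 a^{2}},$$
so $\int_{0}^{\infty} - \frac{3}{\left(a^{2} + u^{2}\right)^{2}} \, du = - \frac{3 \pi}{4 a^{3}}$.

Repeating — each differentiation of $1/(u^2+a^2)^j$ produces $-2ja/(u^2+a^2)^{j+1}$ — and dividing through by $-2ja$ at each step yields, after $2$ differentiations in total,
$$\int_{0}^{\infty} - \frac{3}{\left(a^{2} + u^{2}\right)^{3}} \, du = - \frac{9 \pi}{16 a^{5}}.$$

Setting $a = \frac{4}{3}$:
$$I = - \frac{2187 \pi}{16384}.$$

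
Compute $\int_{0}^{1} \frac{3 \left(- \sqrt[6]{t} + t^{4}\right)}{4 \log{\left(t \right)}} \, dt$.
$\log{\left(\frac{30^{\frac{3}{4}} \sqrt[4]{7}}{7} \right)}$

Replace the exponent $\frac{1}{6}$ by a parameter $a$: let $I(a) = \int_{0}^{1} \frac{3 \left(t^{4} - t^{a}\right)}{4 \log{\left(t \right)}} \, dt$.

Since $\dfrac{\partial}{\partial a}\,t^{a} = t^{a} \ln t$, the $\ln t$ in the denominator cancels and
$$\frac{dI}{da} = \int_{0}^{1} - \frac{3}{4} t^{a} \, dt = - \frac{3}{4} \left[\frac{t^{a+1}}{a+1}\right]_0^1 = - \frac{3}{4 a + 4}.$$

Integrating with respect to $a$ gives $I(a) = - \frac{3 \log{\left(a + 1 \right)}}{4} + \frac{3 \log{\left(5 \right)}}{4} + C$.

At $a = 4$ the integrand is identically $0$, so $I(4) = 0$. The closed form gives $0$, hence $C = 0$.

Setting $a = \frac{1}{6}$:
$$I = \log{\left(\frac{30^{\frac{3}{4}} \sqrt[4]{7}}{7} \right)}.$$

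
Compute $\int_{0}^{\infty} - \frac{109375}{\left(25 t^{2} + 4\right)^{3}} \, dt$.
$- \frac{65625 \pi}{512}$

Start from the standard arctangent integral
$$J(a) = \int_{0}^{\infty} - \frac{7}{a^{2} + t^{2}} \, dt = - \frac{7 \pi}{2 a}.$$

Differentiating under the integral sign with respect to $a$,
$$\frac{dJ}{da} = \int_{0}^{\infty} \frac{14 a}{\left(a^{2} + t^{2}\right)^{2}} \, dt = \frac{7 \pi}{2 a^{2}},$$
so $\int_{0}^{\infty} - \frac{7}{\left(a^{2} + t^{2}\right)^{2}} \, dt = - \frac{7 \pi}{4 a^{3}}$.

Repeating — each differentiation of $1/(t^2+a^2)^j$ produces $-2ja/(t^2+a^2)^{j+1}$ — and dividing through by $-2ja$ at each step yields, after $2$ differentiations in total,
$$\int_{0}^{\infty} - \frac{7}{\left(a^{2} + t^{2}\right)^{3}} \, dt = - \frac{21 \pi}{16 a^{5}}.$$

Setting $a = \frac{2}{5}$:
$$I = - \frac{65625 \pi}{512}.$$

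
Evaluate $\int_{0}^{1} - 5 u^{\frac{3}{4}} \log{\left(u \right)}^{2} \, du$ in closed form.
$- \frac{640}{343}$

Begin with the known integral
$$J(a) = \int_{0}^{1} - 5 u^{a} \, du = - \frac{5}{a + 1}.$$

Differentiating under the integral sign brings down a factor of $\ln u$:
$$\frac{dJ}{da} = \int_{0}^{1} - 5 u^{a} \log{\left(u \right)} \, du = \frac{5}{\left(a + 1\right)^{2}}.$$

Repeating twice in total — each differentiation brings down another $\ln u$ — gives
$$\frac{d^{2}J}{da^{2}} = \int_{0}^{1} - 5 u^{a} \log{\left(u \right)}^{2} \, du = - \frac{10}{\left(a + 1\right)^{3}},$$
and the integrand here is exactly the target integrand, so $I = - \frac{10}{\left(a + 1\right)^{3}}$.

Setting $a = \frac{3}{4}$:
$$I = - \frac{640}{343}.$$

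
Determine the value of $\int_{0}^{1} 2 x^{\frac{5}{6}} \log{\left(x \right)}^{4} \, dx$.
$\frac{373248}{161051}$

Start from the elementary integral
$$J(a) = \int_{0}^{1} 2 x^{a} \, dx = \frac{2}{a + 1}.$$

Differentiating under the integral sign brings down a factor of $\ln x$:
$$\frac{dJ}{da} = \int_{0}^{1} 2 x^{a} \log{\left(x \right)} \, dx = - \frac{2}{\left(a + 1\right)^{2}}.$$

Repeating $4$ times in total — each differentiation brings down another $\ln x$ — gives
$$\frac{d^{4}J}{da^{4}} = \int_{0}^{1} 2 x^{a} \log{\left(x \right)}^{4} \, dx = \frac{48}{\left(a + 1\right)^{5}},$$
and the integrand here is exactly the target integrand, so $I = \frac{48}{\left(a + 1\right)^{5}}$.

Setting $a = \frac{5}{6}$:
$$I = \frac{373248}{161051}.$$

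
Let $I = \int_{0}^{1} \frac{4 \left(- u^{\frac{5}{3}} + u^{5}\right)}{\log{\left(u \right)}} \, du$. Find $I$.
$\log{\left(\frac{6561}{256} \right)}$

Replace the exponent $\frac{5}{3}$ by a parameter $a$: let $I(a) = \int_{0}^{1} \frac{4 \left(u^{5} - u^{a}\right)}{\log{\left(u \right)}} \, du$.

Since $\dfrac{\partial}{\partial a}\,u^{a} = u^{a} \ln u$, the $\ln u$ in the denominator cancels and
$$\frac{dI}{da} = \int_{0}^{1} -4 u^{a} \, du = -4 \left[\frac{u^{a+1}}{a+1}\right]_0^1 = - \frac{4}{a + 1}.$$

Integrating with respect to $a$ gives $I(a) = \log{\left(\frac{1296}{\left(a + 1\right)^{4}} \right)} + C$.

At $a = 5$ the integrand is identically $0$, so $I(5) = 0$. The closed form gives $0$, hence $C = 0$.

Setting $a = \frac{5}{3}$:
$$I = \log{\left(\frac{6561}{256} \right)}.$$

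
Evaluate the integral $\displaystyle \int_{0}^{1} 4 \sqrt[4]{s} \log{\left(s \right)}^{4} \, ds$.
$\frac{98304}{3125}$

Start from the elementary integral
$$J(a) = \int_{0}^{1} 4 s^{a} \, ds = \frac{4}{a + 1}.$$

Differentiating under the integral sign brings down a factor of $\ln s$:
$$\frac{dJ}{da} = \int_{0}^{1} 4 s^{a} \log{\left(s \right)} \, ds = - \frac{4}{\left(a + 1\right)^{2}}.$$

Repeating $4$ times in total — each differentiation brings down another $\ln s$ — gives
$$\frac{d^{4}J}{da^{4}} = \int_{0}^{1} 4 s^{a} \log{\left(s \right)}^{4} \, ds = \frac{96}{\left(a + 1\right)^{5}},$$
and the integrand here is exactly the target integrand, so $I = \frac{96}{\left(a + 1\right)^{5}}$.

Setting $a = \frac{1}{4}$:
$$I = \frac{98304}{3125}.$$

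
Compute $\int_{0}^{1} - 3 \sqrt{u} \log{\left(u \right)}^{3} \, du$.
$\frac{32}{9}$

Consider the simpler parametrised integral
$$J(a) = \int_{0}^{1} - 3 u^{a} \, du = - \frac{3}{a + 1}.$$

Differentiating under the integral sign brings down a factor of $\ln u$:
$$\frac{dJ}{da} = \int_{0}^{1} - 3 u^{a} \log{\left(u \right)} \, du = \frac{3}{\left(a + 1\right)^{2}}.$$

Repeating $3$ times in total — each differentiation brings down another $\ln u$ — gives
$$\frac{d^{3}J}{da^{3}} = \int_{0}^{1} - 3 u^{a} \log{\left(u \right)}^{3} \, du = \frac{18}{\left(a + 1\right)^{4}},$$
and the integrand here is exactly the target integrand, so $I = \frac{18}{\left(a + 1\right)^{4}}$.

Setting $a = \frac{1}{2}$:
$$I = \frac{32}{9}.$$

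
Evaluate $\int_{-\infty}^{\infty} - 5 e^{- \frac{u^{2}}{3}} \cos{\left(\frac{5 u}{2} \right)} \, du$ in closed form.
$- \frac{5 \sqrt{3} \sqrt{\pi}}{e^{\frac{75}{16}}}$

Let $b$ denote the cosine frequency and define $I(b) = \int_{-\infty}^{\infty} - 5 e^{- \frac{u^{2}}{3}} \cos{\left(b u \right)} \, du$.

Differentiating under the integral sign,
$$I'(b) = \int_{-\infty}^{\infty} 5 u e^{- \frac{u^{2}}{3}} \sin{\left(b u \right)} \, du.$$

Integrate $\int_{-\infty}^{\infty} u \sin(b u)\, e^{- \frac{u^{2}}{3}}\, du$ by parts with $w = \sin(b u)$ and $dv = u\, e^{- \frac{u^{2}}{3}}\, du$, giving $v = - \frac{3 e^{- \frac{u^{2}}{3}}}{2}$. The boundary term vanishes and
$$\int_{-\infty}^{\infty} u \sin(b u)\, e^{- \frac{u^{2}}{3}}\, du = \frac{3 b}{2} \int_{-\infty}^{\infty} \cos(b u)\, e^{- \frac{u^{2}}{3}}\, du,$$
so $I'(b) = - \frac{3 b}{2}\, I(b)$.

This is a separable first-order ODE; solving with the initial condition $I(0) = \int_{-\infty}^{\infty} - 5 e^{- \frac{u^{2}}{3}}\,du = - 5 \sqrt{3} \sqrt{\pi}$ gives
$$I(b) = - 5 \sqrt{3} \sqrt{\pi} e^{- \frac{3 b^{2}}{4}}.$$

Setting $b = \frac{5}{2}$:
$$I = - \frac{5 \sqrt{3} \sqrt{\pi}}{e^{\frac{75}{16}}}.$$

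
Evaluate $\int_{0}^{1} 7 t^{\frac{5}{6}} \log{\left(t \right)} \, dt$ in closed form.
$- \frac{252}{121}$

Start from the elementary integral
$$J(a) = \int_{0}^{1} 7 t^{a} \, dt = \frac{7}{a + 1}.$$

Differentiating under the integral sign brings down a factor of $\ln t$:
$$\frac{dJ}{da} = \int_{0}^{1} 7 t^{a} \log{\left(t \right)} \, dt = - \frac{7}{\left(a + 1\right)^{2}}.$$

The integral on the left is $I$, so $I = - \frac{7}{\left(a + 1\right)^{2}}$.

Setting $a = \frac{5}{6}$:
$$I = - \frac{252}{121}.$$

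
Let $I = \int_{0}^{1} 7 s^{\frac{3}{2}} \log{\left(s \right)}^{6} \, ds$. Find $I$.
$\frac{129024}{15625}$

Begin with the known integral
$$J(a) = \int_{0}^{1} 7 s^{a} \, ds = \frac{7}{a + 1}.$$

Differentiating under the integral sign brings down a factor of $\ln s$:
$$\frac{dJ}{da} = \int_{0}^{1} 7 s^{a} \log{\left(s \right)} \, ds = - \frac{7}{\left(a + 1\right)^{2}}.$$

Repeating $6$ times in total — each differentiation brings down another $\ln s$ — gives
$$\frac{d^{6}J}{da^{6}} = \int_{0}^{1} 7 s^{a} \log{\left(s \right)}^{6} \, ds = \frac{5040}{\left(a + 1\right)^{7}},$$
and the integrand here is exactly the target integrand, so $I = \frac{5040}{\left(a + 1\right)^{7}}$.

Setting $a = \frac{3}{2}$:
$$I = \frac{129024}{15625}.$$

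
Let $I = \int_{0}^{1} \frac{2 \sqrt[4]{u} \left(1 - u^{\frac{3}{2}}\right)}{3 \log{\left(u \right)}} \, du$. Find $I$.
$- \frac{2 \log{\left(11 \right)}}{3} + \frac{2 \log{\left(5 \right)}}{3}$

Replace the exponent $\frac{1}{4}$ by a parameter $a$: let $I(a) = \int_{0}^{1} \frac{2 \left(- u^{\frac{7}{4}} + u^{a}\right)}{3 \log{\left(u \right)}} \, du$.

Since $\dfrac{\partial}{\partial a}\,u^{a} = u^{a} \ln u$, the $\ln u$ in the denominator cancels and
$$\frac{dI}{da} = \int_{0}^{1} \frac{2}{3} u^{a} \, du = \frac{2}{3} \left[\frac{u^{a+1}}{a+1}\right]_0^1 = \frac{2}{3 \left(a + 1\right)}.$$

Integrating with respect to $a$ gives $I(a) = \log{\left(\frac{2 \sqrt[3]{22} \left(a + 1\right)^{\frac{2}{3}}}{11} \right)} + C$.

At $a = \frac{7}{4}$ the integrand is identically $0$, so $I(\frac{7}{4}) = 0$. The closed form gives $0$, hence $C = 0$.

Setting $a = \frac{1}{4}$:
$$I = - \frac{2 \log{\left(11 \right)}}{3} + \frac{2 \log{\left(5 \right)}}{3}.$$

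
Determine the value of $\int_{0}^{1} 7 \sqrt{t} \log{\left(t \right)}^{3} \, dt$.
$- \frac{224}{27}$

Begin with the known integral
$$J(a) = \int_{0}^{1} 7 t^{a} \, dt = \frac{7}{a + 1}.$$

Differentiating under the integral sign brings down a factor of $\ln t$:
$$\frac{dJ}{da} = \int_{0}^{1} 7 t^{a} \log{\left(t \right)} \, dt = - \frac{7}{\left(a + 1\right)^{2}}.$$

Repeating $3$ times in total — each differentiation brings down another $\ln t$ — gives
$$\frac{d^{3}J}{da^{3}} = \int_{0}^{1} 7 t^{a} \log{\left(t \right)}^{3} \, dt = - \frac{42}{\left(a + 1\right)^{4}},$$
and the integrand here is exactly the target integrand, so $I = - \frac{42}{\left(a + 1\right)^{4}}$.

Setting $a = \frac{1}{2}$:
$$I = - \frac{224}{27}.$$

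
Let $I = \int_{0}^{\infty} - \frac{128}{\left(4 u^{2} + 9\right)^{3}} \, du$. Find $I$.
$- \frac{4 \pi}{81}$

Recall the elementary integral
$$J(a) = \int_{0}^{\infty} - \frac{2}{a^{2} + u^{2}} \, du = - \frac{\pi}{a}.$$

Differentiating under the integral sign with respect to $a$,
$$\frac{dJ}{da} = \int_{0}^{\infty} \frac{4 a}{\left(a^{2} + u^{2}\right)^{2}} \, du = \frac{\pi}{a^{2}},$$
so $\int_{0}^{\infty} - \frac{2}{\left(a^{2} + u^{2}\right)^{2}} \, du = - \frac{\pi}{2 a^{3}}$.

Repeating — each differentiation of $1/(u^2+a^2)^j$ produces $-2ja/(u^2+a^2)^{j+1}$ — and dividing through by $-2ja$ at each step yields, after $2$ differentiations in total,
$$\int_{0}^{\infty} - \frac{2}{\left(a^{2} + u^{2}\right)^{3}} \, du = - \frac{3 \pi}{8 a^{5}}.$$

Setting $a = \frac{3}{2}$:
$$I = - \frac{4 \pi}{81}.$$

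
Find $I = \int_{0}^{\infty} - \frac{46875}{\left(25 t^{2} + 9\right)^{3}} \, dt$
$- \frac{3125 \pi}{432}$

Start from the standard arctangent integral
$$J(a) = \int_{0}^{\infty} - \frac{3}{a^{2} + t^{2}} \, dt = - \frac{3 \pi}{2 a}.$$

Differentiating under the integral sign with respect to $a$,
$$\frac{dJ}{da} = \int_{0}^{\infty} \frac{6 a}{\left(a^{2} + t^{2}\right)^{2}} \, dt = \frac{3 \pi}{2 a^{2}},$$
so $\int_{0}^{\infty} - \frac{3}{\left(a^{2} + t^{2}\right)^{2}} \, dt = - \frac{3 \pi}{4 a^{3}}$.

Repeating — each differentiation of $1/(t^2+a^2)^j$ produces $-2ja/(t^2+a^2)^{j+1}$ — and dividing through by $-2ja$ at each step yields, after $2$ differentiations in total,
$$\int_{0}^{\infty} - \frac{3}{\left(a^{2} + t^{2}\right)^{3}} \, dt = - \frac{9 \pi}{16 a^{5}}.$$

Setting $a = \frac{3}{5}$:
$$I = - \frac{3125 \pi}{432}.$$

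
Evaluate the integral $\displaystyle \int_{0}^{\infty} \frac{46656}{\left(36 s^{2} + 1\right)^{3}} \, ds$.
$1458 \pi$

Begin with the known result
$$J(a) = \int_{0}^{\infty} \frac{1}{a^{2} + s^{2}} \, ds = \frac{\pi}{2 a}.$$

Differentiating under the integral sign with respect to $a$,
$$\frac{dJ}{da} = \int_{0}^{\infty} - \frac{2 a}{\left(a^{2} + s^{2}\right)^{2}} \, ds = - \frac{\pi}{2 a^{2}},$$
so $\int_{0}^{\infty} \frac{1}{\left(a^{2} + s^{2}\right)^{2}} \, ds = \frac{\pi}{4 a^{3}}$.

Repeating — each differentiation of $1/(s^2+a^2)^j$ produces $-2ja/(s^2+a^2)^{j+1}$ — and dividing through by $-2ja$ at each step yields, after $2$ differentiations in total,
$$\int_{0}^{\infty} \frac{1}{\left(a^{2} + s^{2}\right)^{3}} \, ds = \frac{3 \pi}{16 a^{5}}.$$

Setting $a = \frac{1}{6}$:
$$I = 1458 \pi.$$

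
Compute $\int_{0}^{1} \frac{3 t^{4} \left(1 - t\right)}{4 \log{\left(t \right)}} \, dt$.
$- \frac{3 \log{\left(6 \right)}}{4} + \frac{3 \log{\left(5 \right)}}{4}$

Replace the exponent $5$ by a parameter $a$: let $I(a) = \int_{0}^{1} \frac{3 \left(t^{4} - t^{a}\right)}{4 \log{\left(t \right)}} \, dt$.

Since $\dfrac{\partial}{\partial a}\,t^{a} = t^{a} \ln t$, the $\ln t$ in the denominator cancels and
$$\frac{dI}{da} = \int_{0}^{1} - \frac{3}{4} t^{a} \, dt = - \frac{3}{4} \left[\frac{t^{a+1}}{a+1}\right]_0^1 = - \frac{3}{4 a + 4}.$$

Integrating with respect to $a$ gives $I(a) = - \frac{3 \log{\left(a + 1 \right)}}{4} + \frac{3 \log{\left(5 \right)}}{4} + C$.

At $a = 4$ the integrand is identically $0$, so $I(4) = 0$. The closed form gives $0$, hence $C = 0$.

Setting $a = 5$:
$$I = - \frac{3 \log{\left(6 \right)}}{4} + \frac{3 \log{\left(5 \right)}}{4}.$$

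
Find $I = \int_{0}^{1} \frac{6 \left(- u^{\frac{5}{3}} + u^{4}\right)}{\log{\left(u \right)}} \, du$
$\log{\left(\frac{11390625}{262144} \right)}$

Replace the exponent $4$ by a parameter $a$: let $I(a) = \int_{0}^{1} \frac{6 \left(- u^{\frac{5}{3}} + u^{a}\right)}{\log{\left(u \right)}} \, du$.

Since $\dfrac{\partial}{\partial a}\,u^{a} = u^{a} \ln u$, the $\ln u$ in the denominator cancels and
$$\frac{dI}{da} = \int_{0}^{1} 6 u^{a} \, du = 6 \left[\frac{u^{a+1}}{a+1}\right]_0^1 = \frac{6}{a + 1}.$$

Integrating with respect to $a$ gives $I(a) = \log{\left(\frac{729 \left(a + 1\right)^{6}}{262144} \right)} + C$.

At $a = \frac{5}{3}$ the integrand is identically $0$, so $I(\frac{5}{3}) = 0$. The closed form gives $0$, hence $C = 0$.

Setting $a = 4$:
$$I = \log{\left(\frac{11390625}{262144} \right)}.$$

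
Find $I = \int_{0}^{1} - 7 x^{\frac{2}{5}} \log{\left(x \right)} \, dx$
$\frac{25}{7}$

Start from the elementary integral
$$J(a) = \int_{0}^{1} - 7 x^{a} \, dx = - \frac{7}{a + 1}.$$

Differentiating under the integral sign brings down a factor of $\ln x$:
$$\frac{dJ}{da} = \int_{0}^{1} - 7 x^{a} \log{\left(x \right)} \, dx = \frac{7}{\left(a + 1\right)^{2}}.$$

The integral on the left is $I$, so $I = \frac{7}{\left(a + 1\right)^{2}}$.

Setting $a = \frac{2}{5}$:
$$I = \frac{25}{7}.$$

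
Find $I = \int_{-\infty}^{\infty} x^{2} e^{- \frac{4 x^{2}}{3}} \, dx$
$\frac{3 \sqrt{3} \sqrt{\pi}}{16}$

Consider the simpler parametrised integral
$$J(a) = \int_{-\infty}^{\infty} e^{- a x^{2}} \, dx = \frac{\sqrt{\pi}}{\sqrt{a}}.$$

Differentiating under the integral sign brings down a factor of $(-x^2)$:
$$\frac{dJ}{da} = \int_{-\infty}^{\infty} - x^{2} e^{- a x^{2}} \, dx = - \frac{\sqrt{\pi}}{2 a^{\frac{3}{2}}}.$$

The integral on the left is $-I$, so $I = \frac{\sqrt{\pi}}{2 a^{\frac{3}{2}}}$.

Setting $a = \frac{4}{3}$:
$$I = \frac{3 \sqrt{3} \sqrt{\pi}}{16}.$$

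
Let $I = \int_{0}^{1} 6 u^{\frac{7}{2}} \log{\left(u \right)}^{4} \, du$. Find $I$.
$\frac{512}{6561}$

Begin with the known integral
$$J(a) = \int_{0}^{1} 6 u^{a} \, du = \frac{6}{a + 1}.$$

Differentiating under the integral sign brings down a factor of $\ln u$:
$$\frac{dJ}{da} = \int_{0}^{1} 6 u^{a} \log{\left(u \right)} \, du = - \frac{6}{\left(a + 1\right)^{2}}.$$

Repeating $4$ times in total — each differentiation brings down another $\ln u$ — gives
$$\frac{d^{4}J}{da^{4}} = \int_{0}^{1} 6 u^{a} \log{\left(u \right)}^{4} \, du = \frac{144}{\left(a + 1\right)^{5}},$$
and the integrand here is exactly the target integrand, so $I = \frac{144}{\left(a + 1\right)^{5}}$.

Setting $a = \frac{7}{2}$:
$$I = \frac{512}{6561}.$$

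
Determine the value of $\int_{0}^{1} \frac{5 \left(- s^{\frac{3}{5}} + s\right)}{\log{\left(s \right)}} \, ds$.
$\log{\left(\frac{3125}{1024} \right)}$

Introduce a parameter $a$ in the exponent: let $I(a) = \int_{0}^{1} \frac{5 \left(s - s^{a}\right)}{\log{\left(s \right)}} \, ds$.

Since $\dfrac{\partial}{\partial a}\,s^{a} = s^{a} \ln s$, the $\ln s$ in the denominator cancels and
$$\frac{dI}{da} = \int_{0}^{1} -5 s^{a} \, ds = -5 \left[\frac{s^{a+1}}{a+1}\right]_0^1 = - \frac{5}{a + 1}.$$

Integrating with respect to $a$ gives $I(a) = \log{\left(\frac{32}{\left(a + 1\right)^{5}} \right)} + C$.

At $a = 1$ the integrand is identically $0$, so $I(1) = 0$. The closed form gives $0$, hence $C = 0$.

Setting $a = \frac{3}{5}$:
$$I = \log{\left(\frac{3125}{1024} \right)}.$$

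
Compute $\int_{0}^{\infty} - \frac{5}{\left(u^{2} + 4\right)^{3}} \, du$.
$- \frac{15 \pi}{512}$

Recall the elementary integral
$$J(a) = \int_{0}^{\infty} - \frac{5}{a^{2} + u^{2}} \, du = - \frac{5 \pi}{2 a}.$$

Differentiating under the integral sign with respect to $a$,
$$\frac{dJ}{da} = \int_{0}^{\infty} \frac{10 a}{\left(a^{2} + u^{2}\right)^{2}} \, du = \frac{5 \pi}{2 a^{2}},$$
so $\int_{0}^{\infty} - \frac{5}{\left(a^{2} + u^{2}\right)^{2}} \, du = - \frac{5 \pi}{4 a^{3}}$.

Repeating — each differentiation of $1/(u^2+a^2)^j$ produces $-2ja/(u^2+a^2)^{j+1}$ — and dividing through by $-2ja$ at each step yields, after $2$ differentiations in total,
$$\int_{0}^{\infty} - \frac{5}{\left(a^{2} + u^{2}\right)^{3}} \, du = - \frac{15 \pi}{16 a^{5}}.$$

Setting $a = 2$:
$$I = - \frac{15 \pi}{512}.$$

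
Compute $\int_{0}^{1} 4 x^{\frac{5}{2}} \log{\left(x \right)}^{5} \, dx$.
$- \frac{30720}{117649}$

Begin with the known integral
$$J(a) = \int_{0}^{1} 4 x^{a} \, dx = \frac{4}{a + 1}.$$

Differentiating under the integral sign brings down a factor of $\ln x$:
$$\frac{dJ}{da} = \int_{0}^{1} 4 x^{a} \log{\left(x \right)} \, dx = - \frac{4}{\left(a + 1\right)^{2}}.$$

Repeating $5$ times in total — each differentiation brings down another $\ln x$ — gives
$$\frac{d^{5}J}{da^{5}} = \int_{0}^{1} 4 x^{a} \log{\left(x \right)}^{5} \, dx = - \frac{480}{\left(a + 1\right)^{6}},$$
and the integrand here is exactly the target integrand, so $I = - \frac{480}{\left(a + 1\right)^{6}}$.

Setting $a = \frac{5}{2}$:
$$I = - \frac{30720}{117649}.$$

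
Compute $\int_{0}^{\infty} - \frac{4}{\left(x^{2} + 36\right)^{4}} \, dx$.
$- \frac{5 \pi}{2239488}$

Start from the standard arctangent integral
$$J(a) = \int_{0}^{\infty} - \frac{4}{a^{2} + x^{2}} \, dx = - \frac{2 \pi}{a}.$$

Differentiating under the integral sign with respect to $a$,
$$\frac{dJ}{da} = \int_{0}^{\infty} \frac{8 a}{\left(a^{2} + x^{2}\right)^{2}} \, dx = \frac{2 \pi}{a^{2}},$$
so $\int_{0}^{\infty} - \frac{4}{\left(a^{2} + x^{2}\right)^{2}} \, dx = - \frac{\pi}{a^{3}}$.

Repeating — each differentiation of $1/(x^2+a^2)^j$ produces $-2ja/(x^2+a^2)^{j+1}$ — and dividing through by $-2ja$ at each step yields, after $3$ differentiations in total,
$$\int_{0}^{\infty} - \frac{4}{\left(a^{2} + x^{2}\right)^{4}} \, dx = - \frac{5 \pi}{8 a^{7}}.$$

Setting $a = 6$:
$$I = - \frac{5 \pi}{2239488}.$$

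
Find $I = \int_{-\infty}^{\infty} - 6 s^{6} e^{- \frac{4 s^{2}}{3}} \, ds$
$- \frac{1215 \sqrt{3} \sqrt{\pi}}{512}$

Start from the elementary integral
$$J(a) = \int_{-\infty}^{\infty} - 6 e^{- a s^{2}} \, ds = - \frac{6 \sqrt{\pi}}{\sqrt{a}}.$$

Differentiating under the integral sign brings down a factor of $(-s^2)$:
$$\frac{dJ}{da} = \int_{-\infty}^{\infty} 6 s^{2} e^{- a s^{2}} \, ds = \frac{3 \sqrt{\pi}}{a^{\frac{3}{2}}}.$$

Repeating $3$ times in total — each differentiation brings down another $(-s^2)$ — gives
$$\frac{d^{3}J}{da^{3}} = \int_{-\infty}^{\infty} 6 s^{6} e^{- a s^{2}} \, ds = \frac{45 \sqrt{\pi}}{4 a^{\frac{7}{2}}},$$
and the integrand here is $(-1)^{3}$ times the target integrand, so $I = (-1)^{3}\,\frac{d^{3}J}{da^{3}} = - \frac{45 \sqrt{\pi}}{4 a^{\frac{7}{2}}}$.

Setting $a = \frac{4}{3}$:
$$I = - \frac{1215 \sqrt{3} \sqrt{\pi}}{512}.$$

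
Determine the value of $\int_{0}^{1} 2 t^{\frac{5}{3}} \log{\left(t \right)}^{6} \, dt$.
$\frac{98415}{65536}$

Begin with the known integral
$$J(a) = \int_{0}^{1} 2 t^{a} \, dt = \frac{2}{a + 1}.$$

Differentiating under the integral sign brings down a factor of $\ln t$:
$$\frac{dJ}{da} = \int_{0}^{1} 2 t^{a} \log{\left(t \right)} \, dt = - \frac{2}{\left(a + 1\right)^{2}}.$$

Repeating $6$ times in total — each differentiation brings down another $\ln t$ — gives
$$\frac{d^{6}J}{da^{6}} = \int_{0}^{1} 2 t^{a} \log{\left(t \right)}^{6} \, dt = \frac{1440}{\left(a + 1\right)^{7}},$$
and the integrand here is exactly the target integrand, so $I = \frac{1440}{\left(a + 1\right)^{7}}$.

Setting $a = \frac{5}{3}$:
$$I = \frac{98415}{65536}.$$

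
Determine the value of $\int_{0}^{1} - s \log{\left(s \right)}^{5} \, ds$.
$\frac{15}{8}$

Start from the elementary integral
$$J(a) = \int_{0}^{1} - s^{a} \, ds = - \frac{1}{a + 1}.$$

Differentiating under the integral sign brings down a factor of $\ln s$:
$$\frac{dJ}{da} = \int_{0}^{1} - s^{a} \log{\left(s \right)} \, ds = \frac{1}{\left(a + 1\right)^{2}}.$$

Repeating $5$ times in total — each differentiation brings down another $\ln s$ — gives
$$\frac{d^{5}J}{da^{5}} = \int_{0}^{1} - s^{a} \log{\left(s \right)}^{5} \, ds = \frac{120}{\left(a + 1\right)^{6}},$$
and the integrand here is exactly the target integrand, so $I = \frac{120}{\left(a + 1\right)^{6}}$.

Setting $a = 1$:
$$I = \frac{15}{8}.$$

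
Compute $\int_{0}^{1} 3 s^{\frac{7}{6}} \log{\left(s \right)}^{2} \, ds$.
$\frac{1296}{2197}$

Start from the elementary integral
$$J(a) = \int_{0}^{1} 3 s^{a} \, ds = \frac{3}{a + 1}.$$

Differentiating under the integral sign brings down a factor of $\ln s$:
$$\frac{dJ}{da} = \int_{0}^{1} 3 s^{a} \log{\left(s \right)} \, ds = - \frac{3}{\left(a + 1\right)^{2}}.$$

Repeating twice in total — each differentiation brings down another $\ln s$ — gives
$$\frac{d^{2}J}{da^{2}} = \int_{0}^{1} 3 s^{a} \log{\left(s \right)}^{2} \, ds = \frac{6}{\left(a + 1\right)^{3}},$$
and the integrand here is exactly the target integrand, so $I = \frac{6}{\left(a + 1\right)^{3}}$.

Setting $a = \frac{7}{6}$:
$$I = \frac{1296}{2197}.$$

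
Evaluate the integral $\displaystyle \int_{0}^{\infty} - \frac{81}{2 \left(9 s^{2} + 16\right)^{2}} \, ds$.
$- \frac{27 \pi}{512}$

Recall the elementary integral
$$J(a) = \int_{0}^{\infty} - \frac{1}{2 \left(a^{2} + s^{2}\right)} \, ds = - \frac{\pi}{4 a}.$$

Differentiating under the integral sign with respect to $a$,
$$\frac{dJ}{da} = \int_{0}^{\infty} \frac{a}{\left(a^{2} + s^{2}\right)^{2}} \, ds = \frac{\pi}{4 a^{2}},$$
so $\int_{0}^{\infty} - \frac{1}{2 \left(a^{2} + s^{2}\right)^{2}} \, ds = - \frac{\pi}{8 a^{3}}$.

Setting $a = \frac{4}{3}$:
$$I = - \frac{27 \pi}{512}.$$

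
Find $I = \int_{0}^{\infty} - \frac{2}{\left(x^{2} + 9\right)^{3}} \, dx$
$- \frac{\pi}{648}$

Begin with the known result
$$J(a) = \int_{0}^{\infty} - \frac{2}{a^{2} + x^{2}} \, dx = - \frac{\pi}{a}.$$

Differentiating under the integral sign with respect to $a$,
$$\frac{dJ}{da} = \int_{0}^{\infty} \frac{4 a}{\left(a^{2} + x^{2}\right)^{2}} \, dx = \frac{\pi}{a^{2}},$$
so $\int_{0}^{\infty} - \frac{2}{\left(a^{2} + x^{2}\right)^{2}} \, dx = - \frac{\pi}{2 a^{3}}$.

Repeating — each differentiation of $1/(x^2+a^2)^j$ produces $-2ja/(x^2+a^2)^{j+1}$ — and dividing through by $-2ja$ at each step yields, after $2$ differentiations in total,
$$\int_{0}^{\infty} - \frac{2}{\left(a^{2} + x^{2}\right)^{3}} \, dx = - \frac{3 \pi}{8 a^{5}}.$$

Setting $a = 3$:
$$I = - \frac{\pi}{648}.$$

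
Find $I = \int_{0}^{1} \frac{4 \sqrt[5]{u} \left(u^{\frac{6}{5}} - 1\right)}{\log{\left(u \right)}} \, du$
$\log{\left(16 \right)}$

Replace the exponent $\frac{1}{5}$ by a parameter $a$: let $I(a) = \int_{0}^{1} \frac{4 \left(u^{\frac{7}{5}} - u^{a}\right)}{\log{\left(u \right)}} \, du$.

Since $\dfrac{\partial}{\partial a}\,u^{a} = u^{a} \ln u$, the $\ln u$ in the denominator cancels and
$$\frac{dI}{da} = \int_{0}^{1} -4 u^{a} \, du = -4 \left[\frac{u^{a+1}}{a+1}\right]_0^1 = - \frac{4}{a + 1}.$$

Integrating with respect to $a$ gives $I(a) = - \log{\left(\frac{625 \left(a + 1\right)^{4}}{20736} \right)} + C$.

At $a = \frac{7}{5}$ the integrand is identically $0$, so $I(\frac{7}{5}) = 0$. The closed form gives $0$, hence $C = 0$.

Setting $a = \frac{1}{5}$:
$$I = \log{\left(16 \right)}.$$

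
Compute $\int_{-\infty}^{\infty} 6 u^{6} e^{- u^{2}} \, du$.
$\frac{45 \sqrt{\pi}}{4}$

Begin with the known integral
$$J(a) = \int_{-\infty}^{\infty} 6 e^{- a u^{2}} \, du = \frac{6 \sqrt{\pi}}{\sqrt{a}}.$$

Differentiating under the integral sign brings down a factor of $(-u^2)$:
$$\frac{dJ}{da} = \int_{-\infty}^{\infty} - 6 u^{2} e^{- a u^{2}} \, du = - \frac{3 \sqrt{\pi}}{a^{\frac{3}{2}}}.$$

Repeating $3$ times in total — each differentiation brings down another $(-u^2)$ — gives
$$\frac{d^{3}J}{da^{3}} = \int_{-\infty}^{\infty} - 6 u^{6} e^{- a u^{2}} \, du = - \frac{45 \sqrt{\pi}}{4 a^{\frac{7}{2}}},$$
and the integrand here is $(-1)^{3}$ times the target integrand, so $I = (-1)^{3}\,\frac{d^{3}J}{da^{3}} = \frac{45 \sqrt{\pi}}{4 a^{\frac{7}{2}}}$.

Setting $a = 1$:
$$I = \frac{45 \sqrt{\pi}}{4}.$$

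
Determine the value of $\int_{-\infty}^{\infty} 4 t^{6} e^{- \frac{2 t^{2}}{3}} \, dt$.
$\frac{405 \sqrt{6} \sqrt{\pi}}{32}$

Start from the elementary integral
$$J(a) = \int_{-\infty}^{\infty} 4 e^{- a t^{2}} \, dt = \frac{4 \sqrt{\pi}}{\sqrt{a}}.$$

Differentiating under the integral sign brings down a factor of $(-t^2)$:
$$\frac{dJ}{da} = \int_{-\infty}^{\infty} - 4 t^{2} e^{- a t^{2}} \, dt = - \frac{2 \sqrt{\pi}}{a^{\frac{3}{2}}}.$$

Repeating $3$ times in total — each differentiation brings down another $(-t^2)$ — gives
$$\frac{d^{3}J}{da^{3}} = \int_{-\infty}^{\infty} - 4 t^{6} e^{- a t^{2}} \, dt = - \frac{15 \sqrt{\pi}}{2 a^{\frac{7}{2}}},$$
and the integrand here is $(-1)^{3}$ times the target integrand, so $I = (-1)^{3}\,\frac{d^{3}J}{da^{3}} = \frac{15 \sqrt{\pi}}{2 a^{\frac{7}{2}}}$.

Setting $a = \frac{2}{3}$:
$$I = \frac{405 \sqrt{6} \sqrt{\pi}}{32}.$$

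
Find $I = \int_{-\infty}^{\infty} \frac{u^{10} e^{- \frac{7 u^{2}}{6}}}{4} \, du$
$\frac{32805 \sqrt{42} \sqrt{\pi}}{67228}$

Consider the simpler parametrised integral
$$J(a) = \int_{-\infty}^{\infty} \frac{e^{- a u^{2}}}{4} \, du = \frac{\sqrt{\pi}}{4 \sqrt{a}}.$$

Differentiating under the integral sign brings down a factor of $(-u^2)$:
$$\frac{dJ}{da} = \int_{-\infty}^{\infty} - \frac{u^{2} e^{- a u^{2}}}{4} \, du = - \frac{\sqrt{\pi}}{8 a^{\frac{3}{2}}}.$$

Repeating $5$ times in total — each differentiation brings down another $(-u^2)$ — gives
$$\frac{d^{5}J}{da^{5}} = \int_{-\infty}^{\infty} - \frac{u^{10} e^{- a u^{2}}}{4} \, du = - \frac{945 \sqrt{\pi}}{128 a^{\frac{11}{2}}},$$
and the integrand here is $(-1)^{5}$ times the target integrand, so $I = (-1)^{5}\,\frac{d^{5}J}{da^{5}} = \frac{945 \sqrt{\pi}}{128 a^{\frac{11}{2}}}$.

Setting $a = \frac{7}{6}$:
$$I = \frac{32805 \sqrt{42} \sqrt{\pi}}{67228}.$$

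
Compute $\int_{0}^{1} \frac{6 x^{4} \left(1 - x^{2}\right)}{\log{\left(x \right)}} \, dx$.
$\log{\left(\frac{15625}{117649} \right)}$

Consider the one-parameter family: let $I(a) = \int_{0}^{1} \frac{6 \left(x^{4} - x^{a}\right)}{\log{\left(x \right)}} \, dx$.

Since $\dfrac{\partial}{\partial a}\,x^{a} = x^{a} \ln x$, the $\ln x$ in the denominator cancels and
$$\frac{dI}{da} = \int_{0}^{1} -6 x^{a} \, dx = -6 \left[\frac{x^{a+1}}{a+1}\right]_0^1 = - \frac{6}{a + 1}.$$

Integrating with respect to $a$ gives $I(a) = \log{\left(\frac{15625}{\left(a + 1\right)^{6}} \right)} + C$.

At $a = 4$ the integrand is identically $0$, so $I(4) = 0$. The closed form gives $0$, hence $C = 0$.

Setting $a = 6$:
$$I = \log{\left(\frac{15625}{117649} \right)}.$$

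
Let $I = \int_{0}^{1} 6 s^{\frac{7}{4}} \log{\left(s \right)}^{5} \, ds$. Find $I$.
$- \frac{2949120}{1771561}$

Begin with the known integral
$$J(a) = \int_{0}^{1} 6 s^{a} \, ds = \frac{6}{a + 1}.$$

Differentiating under the integral sign brings down a factor of $\ln s$:
$$\frac{dJ}{da} = \int_{0}^{1} 6 s^{a} \log{\left(s \right)} \, ds = - \frac{6}{\left(a + 1\right)^{2}}.$$

Repeating $5$ times in total — each differentiation brings down another $\ln s$ — gives
$$\frac{d^{5}J}{da^{5}} = \int_{0}^{1} 6 s^{a} \log{\left(s \right)}^{5} \, ds = - \frac{720}{\left(a + 1\right)^{6}},$$
and the integrand here is exactly the target integrand, so $I = - \frac{720}{\left(a + 1\right)^{6}}$.

Setting $a = \frac{7}{4}$:
$$I = - \frac{2949120}{1771561}.$$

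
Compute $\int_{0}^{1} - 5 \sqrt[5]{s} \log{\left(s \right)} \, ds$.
$\frac{125}{36}$

Consider the simpler parametrised integral
$$J(a) = \int_{0}^{1} - 5 s^{a} \, ds = - \frac{5}{a + 1}.$$

Differentiating under the integral sign brings down a factor of $\ln s$:
$$\frac{dJ}{da} = \int_{0}^{1} - 5 s^{a} \log{\left(s \right)} \, ds = \frac{5}{\left(a + 1\right)^{2}}.$$

The integral on the left is $I$, so $I = \frac{5}{\left(a + 1\right)^{2}}$.

Setting $a = \frac{1}{5}$:
$$I = \frac{125}{36}.$$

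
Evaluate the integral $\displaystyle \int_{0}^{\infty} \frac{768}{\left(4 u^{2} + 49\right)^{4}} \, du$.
$\frac{60 \pi}{823543}$

Start from the standard arctangent integral
$$J(a) = \int_{0}^{\infty} \frac{3}{a^{2} + u^{2}} \, du = \frac{3 \pi}{2 a}.$$

Differentiating under the integral sign with respect to $a$,
$$\frac{dJ}{da} = \int_{0}^{\infty} - \frac{6 a}{\left(a^{2} + u^{2}\right)^{2}} \, du = - \frac{3 \pi}{2 a^{2}},$$
so $\int_{0}^{\infty} \frac{3}{\left(a^{2} + u^{2}\right)^{2}} \, du = \frac{3 \pi}{4 a^{3}}$.

Repeating — each differentiation of $1/(u^2+a^2)^j$ produces $-2ja/(u^2+a^2)^{j+1}$ — and dividing through by $-2ja$ at each step yields, after $3$ differentiations in total,
$$\int_{0}^{\infty} \frac{3}{\left(a^{2} + u^{2}\right)^{4}} \, du = \frac{15 \pi}{32 a^{7}}.$$

Setting $a = \frac{7}{2}$:
$$I = \frac{60 \pi}{823543}.$$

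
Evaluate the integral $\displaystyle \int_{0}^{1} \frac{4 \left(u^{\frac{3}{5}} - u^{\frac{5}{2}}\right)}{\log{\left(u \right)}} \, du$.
$- \log{\left(\frac{1500625}{65536} \right)}$

Consider the one-parameter family: let $I(a) = \int_{0}^{1} \frac{4 \left(u^{\frac{3}{5}} - u^{a}\right)}{\log{\left(u \right)}} \, du$.

Since $\dfrac{\partial}{\partial a}\,u^{a} = u^{a} \ln u$, the $\ln u$ in the denominator cancels and
$$\frac{dI}{da} = \int_{0}^{1} -4 u^{a} \, du = -4 \left[\frac{u^{a+1}}{a+1}\right]_0^1 = - \frac{4}{a + 1}.$$

Integrating with respect to $a$ gives $I(a) = - \log{\left(\frac{625 \left(a + 1\right)^{4}}{4096} \right)} + C$.

At $a = \frac{3}{5}$ the integrand is identically $0$, so $I(\frac{3}{5}) = 0$. The closed form gives $0$, hence $C = 0$.

Setting $a = \frac{5}{2}$:
$$I = - \log{\left(\frac{1500625}{65536} \right)}.$$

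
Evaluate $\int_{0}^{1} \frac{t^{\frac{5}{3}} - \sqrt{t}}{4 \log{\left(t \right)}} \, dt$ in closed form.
$- \frac{\log{\left(3 \right)}}{2} + \log{\left(2 \right)}$

Replace the exponent $\frac{5}{3}$ by a parameter $a$: let $I(a) = \int_{0}^{1} \frac{- \sqrt{t} + t^{a}}{4 \log{\left(t \right)}} \, dt$.

Since $\dfrac{\partial}{\partial a}\,t^{a} = t^{a} \ln t$, the $\ln t$ in the denominator cancels and
$$\frac{dI}{da} = \int_{0}^{1} \frac{1}{4} t^{a} \, dt = \frac{1}{4} \left[\frac{t^{a+1}}{a+1}\right]_0^1 = \frac{1}{4 \left(a + 1\right)}.$$

Integrating with respect to $a$ gives $I(a) = \frac{\log{\left(a + 1 \right)}}{4} - \frac{\log{\left(3 \right)}}{4} + \frac{\log{\left(2 \right)}}{4} + C$.

At $a = \frac{1}{2}$ the integrand is identically $0$, so $I(\frac{1}{2}) = 0$. The closed form gives $0$, hence $C = 0$.

Setting $a = \frac{5}{3}$:
$$I = - \frac{\log{\left(3 \right)}}{2} + \log{\left(2 \right)}.$$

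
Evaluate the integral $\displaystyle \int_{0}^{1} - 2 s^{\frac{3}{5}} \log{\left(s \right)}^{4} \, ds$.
$- \frac{9375}{2048}$

Consider the simpler parametrised integral
$$J(a) = \int_{0}^{1} - 2 s^{a} \, ds = - \frac{2}{a + 1}.$$

Differentiating under the integral sign brings down a factor of $\ln s$:
$$\frac{dJ}{da} = \int_{0}^{1} - 2 s^{a} \log{\left(s \right)} \, ds = \frac{2}{\left(a + 1\right)^{2}}.$$

Repeating $4$ times in total — each differentiation brings down another $\ln s$ — gives
$$\frac{d^{4}J}{da^{4}} = \int_{0}^{1} - 2 s^{a} \log{\left(s \right)}^{4} \, ds = - \frac{48}{\left(a + 1\right)^{5}},$$
and the integrand here is exactly the target integrand, so $I = - \frac{48}{\left(a + 1\right)^{5}}$.

Setting $a = \frac{3}{5}$:
$$I = - \frac{9375}{2048}.$$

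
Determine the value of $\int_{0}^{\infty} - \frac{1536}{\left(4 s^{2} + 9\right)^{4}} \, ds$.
$- \frac{40 \pi}{729}$

Recall the elementary integral
$$J(a) = \int_{0}^{\infty} - \frac{6}{a^{2} + s^{2}} \, ds = - \frac{3 \pi}{a}.$$

Differentiating under the integral sign with respect to $a$,
$$\frac{dJ}{da} = \int_{0}^{\infty} \frac{12 a}{\left(a^{2} + s^{2}\right)^{2}} \, ds = \frac{3 \pi}{a^{2}},$$
so $\int_{0}^{\infty} - \frac{6}{\left(a^{2} + s^{2}\right)^{2}} \, ds = - \frac{3 \pi}{2 a^{3}}$.

Repeating — each differentiation of $1/(s^2+a^2)^j$ produces $-2ja/(s^2+a^2)^{j+1}$ — and dividing through by $-2ja$ at each step yields, after $3$ differentiations in total,
$$\int_{0}^{\infty} - \frac{6}{\left(a^{2} + s^{2}\right)^{4}} \, ds = - \frac{15 \pi}{16 a^{7}}.$$

Setting $a = \frac{3}{2}$:
$$I = - \frac{40 \pi}{729}.$$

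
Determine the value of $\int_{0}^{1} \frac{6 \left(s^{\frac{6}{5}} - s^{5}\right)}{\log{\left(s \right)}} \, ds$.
$- \log{\left(\frac{729000000}{1771561} \right)}$

Replace the exponent $5$ by a parameter $a$: let $I(a) = \int_{0}^{1} \frac{6 \left(s^{\frac{6}{5}} - s^{a}\right)}{\log{\left(s \right)}} \, ds$.

Since $\dfrac{\partial}{\partial a}\,s^{a} = s^{a} \ln s$, the $\ln s$ in the denominator cancels and
$$\frac{dI}{da} = \int_{0}^{1} -6 s^{a} \, ds = -6 \left[\frac{s^{a+1}}{a+1}\right]_0^1 = - \frac{6}{a + 1}.$$

Integrating with respect to $a$ gives $I(a) = - \log{\left(\frac{15625 \left(a + 1\right)^{6}}{1771561} \right)} + C$.

At $a = \frac{6}{5}$ the integrand is identically $0$, so $I(\frac{6}{5}) = 0$. The closed form gives $0$, hence $C = 0$.

Setting $a = 5$:
$$I = - \log{\left(\frac{729000000}{1771561} \right)}.$$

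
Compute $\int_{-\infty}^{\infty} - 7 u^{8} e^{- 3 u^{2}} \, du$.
$- \frac{245 \sqrt{3} \sqrt{\pi}}{1296}$

Consider the simpler parametrised integral
$$J(a) = \int_{-\infty}^{\infty} - 7 e^{- a u^{2}} \, du = - \frac{7 \sqrt{\pi}}{\sqrt{a}}.$$

Differentiating under the integral sign brings down a factor of $(-u^2)$:
$$\frac{dJ}{da} = \int_{-\infty}^{\infty} 7 u^{2} e^{- a u^{2}} \, du = \frac{7 \sqrt{\pi}}{2 a^{\frac{3}{2}}}.$$

Repeating $4$ times in total — each differentiation brings down another $(-u^2)$ — gives
$$\frac{d^{4}J}{da^{4}} = \int_{-\infty}^{\infty} - 7 u^{8} e^{- a u^{2}} \, du = - \frac{735 \sqrt{\pi}}{16 a^{\frac{9}{2}}},$$
and the integrand here is exactly the target integrand, so $I = - \frac{735 \sqrt{\pi}}{16 a^{\frac{9}{2}}}$.

Setting $a = 3$:
$$I = - \frac{245 \sqrt{3} \sqrt{\pi}}{1296}.$$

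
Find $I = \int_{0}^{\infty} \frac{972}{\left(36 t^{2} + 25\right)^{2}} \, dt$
$\frac{81 \pi}{250}$

Recall the elementary integral
$$J(a) = \int_{0}^{\infty} \frac{3}{4 \left(a^{2} + t^{2}\right)} \, dt = \frac{3 \pi}{8 a}.$$

Differentiating under the integral sign with respect to $a$,
$$\frac{dJ}{da} = \int_{0}^{\infty} - \frac{3 a}{2 \left(a^{2} + t^{2}\right)^{2}} \, dt = - \frac{3 \pi}{8 a^{2}},$$
so $\int_{0}^{\infty} \frac{3}{4 \left(a^{2} + t^{2}\right)^{2}} \, dt = \frac{3 \pi}{16 a^{3}}$.

Setting $a = \frac{5}{6}$:
$$I = \frac{81 \pi}{250}.$$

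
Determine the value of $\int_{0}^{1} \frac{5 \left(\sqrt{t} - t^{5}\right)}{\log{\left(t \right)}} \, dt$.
$- \log{\left(1024 \right)}$

Replace the exponent $5$ by a parameter $a$: let $I(a) = \int_{0}^{1} \frac{5 \left(\sqrt{t} - t^{a}\right)}{\log{\left(t \right)}} \, dt$.

Since $\dfrac{\partial}{\partial a}\,t^{a} = t^{a} \ln t$, the $\ln t$ in the denominator cancels and
$$\frac{dI}{da} = \int_{0}^{1} -5 t^{a} \, dt = -5 \left[\frac{t^{a+1}}{a+1}\right]_0^1 = - \frac{5}{a + 1}.$$

Integrating with respect to $a$ gives $I(a) = - \log{\left(\frac{32 \left(a + 1\right)^{5}}{243} \right)} + C$.

At $a = \frac{1}{2}$ the integrand is identically $0$, so $I(\frac{1}{2}) = 0$. The closed form gives $0$, hence $C = 0$.

Setting $a = 5$:
$$I = - \log{\left(1024 \right)}.$$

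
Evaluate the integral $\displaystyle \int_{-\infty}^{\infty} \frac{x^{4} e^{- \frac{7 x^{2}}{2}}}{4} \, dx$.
$\frac{3 \sqrt{14} \sqrt{\pi}}{1372}$

Begin with the known integral
$$J(a) = \int_{-\infty}^{\infty} \frac{e^{- a x^{2}}}{4} \, dx = \frac{\sqrt{\pi}}{4 \sqrt{a}}.$$

Differentiating under the integral sign brings down a factor of $(-x^2)$:
$$\frac{dJ}{da} = \int_{-\infty}^{\infty} - \frac{x^{2} e^{- a x^{2}}}{4} \, dx = - \frac{\sqrt{\pi}}{8 a^{\frac{3}{2}}}.$$

Repeating twice in total — each differentiation brings down another $(-x^2)$ — gives
$$\frac{d^{2}J}{da^{2}} = \int_{-\infty}^{\infty} \frac{x^{4} e^{- a x^{2}}}{4} \, dx = \frac{3 \sqrt{\pi}}{16 a^{\frac{5}{2}}},$$
and the integrand here is exactly the target integrand, so $I = \frac{3 \sqrt{\pi}}{16 a^{\frac{5}{2}}}$.

Setting $a = \frac{7}{2}$:
$$I = \frac{3 \sqrt{14} \sqrt{\pi}}{1372}.$$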